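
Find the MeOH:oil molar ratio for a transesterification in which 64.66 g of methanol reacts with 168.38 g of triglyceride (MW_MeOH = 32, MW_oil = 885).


Molar ratio = n_MeOH / n_oil = (MeOH/32) / (oil/885) = (MeOH * 885) / (32 * oil)
= (64.66 * 885) / (32 * 168.38)
= 10.6203

10.6203


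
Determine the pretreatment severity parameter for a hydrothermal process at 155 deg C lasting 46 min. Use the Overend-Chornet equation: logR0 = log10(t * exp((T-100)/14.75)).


logR0 = log10(t * exp((T - 100) / 14.75))
= log10(46 * exp((155 - 100) / 14.75))
= 3.2822

3.2822


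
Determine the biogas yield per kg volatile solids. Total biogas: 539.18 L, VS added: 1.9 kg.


Y = V / VS
= 539.18 / 1.9
= 283.7789 L/kg VS

283.7789 L/kg VS


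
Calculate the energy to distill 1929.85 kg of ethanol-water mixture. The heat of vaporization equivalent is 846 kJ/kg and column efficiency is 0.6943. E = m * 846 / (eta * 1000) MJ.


E = m * 846 / (eta * 1000)
= 1929.85 * 846 / (0.6943 * 1000)
= 2351.5096 MJ

2351.5096 MJ


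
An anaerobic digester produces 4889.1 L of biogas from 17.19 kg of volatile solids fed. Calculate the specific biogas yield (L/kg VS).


Y = V / VS
= 4889.1 / 17.19
= 284.4154 L/kg VS

284.4154 L/kg VS


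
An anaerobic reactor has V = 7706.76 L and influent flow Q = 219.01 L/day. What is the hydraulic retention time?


HRT = V / Q
= 7706.76 / 219.01
= 35.1891 days

35.1891 days


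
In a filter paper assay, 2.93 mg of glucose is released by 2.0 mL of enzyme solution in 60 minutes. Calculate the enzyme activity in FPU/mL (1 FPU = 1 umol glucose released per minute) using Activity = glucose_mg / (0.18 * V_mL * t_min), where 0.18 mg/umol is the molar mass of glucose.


Activity = glucose_mg / (0.18 mg/umol * V_mL * t_min)
= 2.93 / (0.18 * 2.0 * 60)
= 0.1356 FPU/mL

0.1356 FPU/mL


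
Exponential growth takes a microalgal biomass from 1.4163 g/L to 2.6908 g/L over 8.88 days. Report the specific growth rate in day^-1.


mu = ln(X2/X1) / dt
= ln(2.6908/1.4163) / 8.88
= 0.0723 per day

0.0723 per day


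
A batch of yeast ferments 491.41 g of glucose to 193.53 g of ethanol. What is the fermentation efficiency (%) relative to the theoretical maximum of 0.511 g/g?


Fermentation efficiency = (actual / (0.511 * glucose)) * 100
= (193.53 / (0.511 * 491.41)) * 100
= 77.0697%

77.0697%


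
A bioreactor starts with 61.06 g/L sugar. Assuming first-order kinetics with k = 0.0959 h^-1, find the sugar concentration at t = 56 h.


S = S0 * exp(-k * t)
S = 61.06 * exp(-0.0959 * 56)
S = 0.2841 g/L

0.2841 g/L


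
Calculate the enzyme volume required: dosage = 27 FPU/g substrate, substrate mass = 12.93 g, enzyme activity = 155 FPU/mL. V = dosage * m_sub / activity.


V = dosage * m_sub / activity
V = 27 * 12.93 / 155
V = 2.2523 mL

2.2523 mL


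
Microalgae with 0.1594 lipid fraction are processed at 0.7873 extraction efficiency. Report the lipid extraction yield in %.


Y = lipid_content * extraction_eff * 100
= 0.1594 * 0.7873 * 100
= 12.5496%

12.5496%


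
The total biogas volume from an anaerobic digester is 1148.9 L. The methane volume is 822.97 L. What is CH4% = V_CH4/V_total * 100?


CH4% = V_CH4 / V_total * 100
= 822.97 / 1148.9 * 100
= 71.6311%

71.6311%


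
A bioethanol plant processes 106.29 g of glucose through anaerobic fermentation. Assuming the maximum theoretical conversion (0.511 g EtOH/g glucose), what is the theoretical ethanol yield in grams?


Theoretical ethanol yield: m_EtOH = 0.511 * m_glucose
m_EtOH = 0.511 * 106.29 = 54.3142 g

54.3142 g


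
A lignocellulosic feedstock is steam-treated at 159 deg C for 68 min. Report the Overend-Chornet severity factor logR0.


logR0 = log10(t * exp((T - 100) / 14.75))
= log10(68 * exp((159 - 100) / 14.75))
= 3.5697

3.5697


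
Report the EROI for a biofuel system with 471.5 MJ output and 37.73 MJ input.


EROI = E_out / E_in
= 471.5 / 37.73
= 12.4967

12.4967


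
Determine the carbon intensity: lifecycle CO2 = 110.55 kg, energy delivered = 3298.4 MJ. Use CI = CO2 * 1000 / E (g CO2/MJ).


CI = CO2 * 1000 / E
= 110.55 * 1000 / 3298.4
= 33.5163 g CO2/MJ

33.5163 g CO2/MJ


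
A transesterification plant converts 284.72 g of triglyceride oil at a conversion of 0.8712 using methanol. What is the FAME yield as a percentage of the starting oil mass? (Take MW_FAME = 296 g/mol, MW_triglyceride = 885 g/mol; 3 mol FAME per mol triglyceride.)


m_FAME = oil * conv * (3 * 296 / 885) = oil * conv * (888/885)
= 284.72 * 0.8712 * 888 / 885
= 248.8889 g
Y = m_FAME / oil * 100 = conv * (888/885) * 100
= 0.8712 * 888 / 885 * 100
= 87.42%

87.42%


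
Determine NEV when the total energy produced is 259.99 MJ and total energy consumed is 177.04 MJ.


NEV = E_out - E_in
= 259.99 - 177.04
= 82.9500 MJ

82.9500 MJ


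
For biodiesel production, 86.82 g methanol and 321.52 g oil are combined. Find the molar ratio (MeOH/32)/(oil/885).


Molar ratio = n_MeOH / n_oil = (MeOH/32) / (oil/885) = (MeOH * 885) / (32 * oil)
= (86.82 * 885) / (32 * 321.52)
= 7.4680

7.4680


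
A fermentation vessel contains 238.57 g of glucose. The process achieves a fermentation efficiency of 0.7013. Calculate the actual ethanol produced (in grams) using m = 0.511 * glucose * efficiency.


Actual ethanol: m = 0.511 * 238.57 * 0.7013
m = 85.4950 g

85.4950 g


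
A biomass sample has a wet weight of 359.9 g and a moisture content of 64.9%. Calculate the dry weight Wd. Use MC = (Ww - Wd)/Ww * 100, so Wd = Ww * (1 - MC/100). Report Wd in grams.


Wd = Ww * (1 - MC/100)
= 359.9 * (1 - 64.9/100)
= 126.3249 g

126.3249 g


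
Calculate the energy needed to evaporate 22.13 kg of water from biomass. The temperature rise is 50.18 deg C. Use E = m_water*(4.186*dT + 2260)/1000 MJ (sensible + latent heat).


E = m_water * (4.186 * dT + 2260) / 1000
= 22.13 * (4.186 * 50.18 + 2260) / 1000
= 54.6623 MJ

54.6623 MJ


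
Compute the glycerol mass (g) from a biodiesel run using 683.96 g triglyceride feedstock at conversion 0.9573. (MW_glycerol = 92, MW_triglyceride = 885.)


glycerol = oil * conv * (92/885)
= 683.96 * 0.9573 * 92 / 885
= 68.0649 g

68.0649 g


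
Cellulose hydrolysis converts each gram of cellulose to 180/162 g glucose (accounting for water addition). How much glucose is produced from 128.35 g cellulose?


glucose = cellulose * 180/162
= 128.35 * 180/162
= 142.6111 g

142.6111 g


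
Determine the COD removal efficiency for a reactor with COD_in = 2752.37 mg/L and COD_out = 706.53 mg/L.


eta = (COD_in - COD_out) / COD_in * 100
= (2752.37 - 706.53) / 2752.37 * 100
= 74.3301%

74.3301%


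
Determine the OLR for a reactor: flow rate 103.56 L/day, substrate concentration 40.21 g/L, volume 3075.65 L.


OLR = Q * S / V
= 103.56 * 40.21 / 3075.65
= 1.3539 g/L/day

1.3539 g/L/day


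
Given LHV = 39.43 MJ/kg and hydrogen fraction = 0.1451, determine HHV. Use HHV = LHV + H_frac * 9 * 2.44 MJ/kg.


HHV = LHV + H_frac * 9 * 2.44
= 39.43 + 0.1451 * 9 * 2.44
= 42.6164 MJ/kg

42.6164 MJ/kg


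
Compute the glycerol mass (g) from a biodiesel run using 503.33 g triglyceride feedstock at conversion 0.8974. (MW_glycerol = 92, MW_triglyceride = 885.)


glycerol = oil * conv * (92/885)
= 503.33 * 0.8974 * 92 / 885
= 46.9552 g

46.9552 g


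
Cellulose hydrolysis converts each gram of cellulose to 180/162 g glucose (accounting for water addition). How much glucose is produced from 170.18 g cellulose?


glucose = cellulose * 180/162
= 170.18 * 180/162
= 189.0889 g

189.0889 g


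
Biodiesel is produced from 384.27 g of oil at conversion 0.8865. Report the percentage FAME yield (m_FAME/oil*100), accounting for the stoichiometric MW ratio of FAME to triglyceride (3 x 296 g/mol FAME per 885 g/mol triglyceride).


m_FAME = oil * conv * (3 * 296 / 885) = oil * conv * (888/885)
= 384.27 * 0.8865 * 888 / 885
= 341.8101 g
Y = m_FAME / oil * 100 = conv * (888/885) * 100
= 0.8865 * 888 / 885 * 100
= 88.95%

88.95%


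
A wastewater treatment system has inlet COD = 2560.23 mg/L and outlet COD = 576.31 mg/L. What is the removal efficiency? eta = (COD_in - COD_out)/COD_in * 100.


eta = (COD_in - COD_out) / COD_in * 100
= (2560.23 - 576.31) / 2560.23 * 100
= 77.4899%

77.4899%


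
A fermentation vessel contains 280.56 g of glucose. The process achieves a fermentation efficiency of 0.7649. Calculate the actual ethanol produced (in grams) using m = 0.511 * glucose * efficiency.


Actual ethanol: m = 0.511 * 280.56 * 0.7649
m = 109.6608 g

109.6608 g


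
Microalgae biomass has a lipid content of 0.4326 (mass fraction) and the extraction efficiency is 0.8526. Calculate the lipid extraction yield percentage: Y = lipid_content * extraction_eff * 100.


Y = lipid_content * extraction_eff * 100
= 0.4326 * 0.8526 * 100
= 36.8835%

36.8835%


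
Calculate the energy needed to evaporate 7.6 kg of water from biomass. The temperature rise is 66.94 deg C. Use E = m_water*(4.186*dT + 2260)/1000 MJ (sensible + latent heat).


E = m_water * (4.186 * dT + 2260) / 1000
= 7.6 * (4.186 * 66.94 + 2260) / 1000
= 19.3056 MJ

19.3056 MJ


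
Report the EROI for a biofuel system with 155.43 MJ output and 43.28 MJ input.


EROI = E_out / E_in
= 155.43 / 43.28
= 3.5913

3.5913


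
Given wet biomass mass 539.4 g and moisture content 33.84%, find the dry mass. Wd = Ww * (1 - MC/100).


Wd = Ww * (1 - MC/100)
= 539.4 * (1 - 33.84/100)
= 356.8670 g

356.8670 g


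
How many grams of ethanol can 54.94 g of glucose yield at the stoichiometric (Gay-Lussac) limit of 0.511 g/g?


Theoretical ethanol yield: m_EtOH = 0.511 * m_glucose
m_EtOH = 0.511 * 54.94 = 28.0743 g

28.0743 g


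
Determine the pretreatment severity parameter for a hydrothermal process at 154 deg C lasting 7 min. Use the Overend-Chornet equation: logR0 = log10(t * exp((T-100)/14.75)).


logR0 = log10(t * exp((T - 100) / 14.75))
= log10(7 * exp((154 - 100) / 14.75))
= 2.4351

2.4351


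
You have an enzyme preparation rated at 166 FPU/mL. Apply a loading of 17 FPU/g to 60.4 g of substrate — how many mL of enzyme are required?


V = dosage * m_sub / activity
V = 17 * 60.4 / 166
V = 6.1855 mL

6.1855 mL


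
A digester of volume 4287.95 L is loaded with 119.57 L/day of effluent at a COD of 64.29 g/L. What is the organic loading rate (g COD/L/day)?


OLR = Q * S / V
= 119.57 * 64.29 / 4287.95
= 1.7927 g/L/day

1.7927 g/L/day


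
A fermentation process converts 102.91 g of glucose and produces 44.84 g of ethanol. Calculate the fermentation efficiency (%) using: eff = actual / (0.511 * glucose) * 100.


Fermentation efficiency = (actual / (0.511 * glucose)) * 100
= (44.84 / (0.511 * 102.91)) * 100
= 85.2682%

85.2682%


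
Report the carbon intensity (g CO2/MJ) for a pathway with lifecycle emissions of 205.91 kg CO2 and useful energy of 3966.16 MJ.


CI = CO2 * 1000 / E
= 205.91 * 1000 / 3966.16
= 51.9167 g CO2/MJ

51.9167 g CO2/MJ


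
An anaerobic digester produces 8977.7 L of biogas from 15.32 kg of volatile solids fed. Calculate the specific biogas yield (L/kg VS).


Y = V / VS
= 8977.7 / 15.32
= 586.0117 L/kg VS

586.0117 L/kg VS


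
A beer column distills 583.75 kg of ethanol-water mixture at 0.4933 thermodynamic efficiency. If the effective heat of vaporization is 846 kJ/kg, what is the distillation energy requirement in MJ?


E = m * 846 / (eta * 1000)
= 583.75 * 846 / (0.4933 * 1000)
= 1001.1200 MJ

1001.1200 MJ


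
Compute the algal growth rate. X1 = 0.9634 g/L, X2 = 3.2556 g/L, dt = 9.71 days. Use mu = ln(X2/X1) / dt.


mu = ln(X2/X1) / dt
= ln(3.2556/0.9634) / 9.71
= 0.1254 per day

0.1254 per day


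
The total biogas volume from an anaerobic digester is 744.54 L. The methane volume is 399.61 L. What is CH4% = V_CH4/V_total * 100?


CH4% = V_CH4 / V_total * 100
= 399.61 / 744.54 * 100
= 53.6721%

53.6721%


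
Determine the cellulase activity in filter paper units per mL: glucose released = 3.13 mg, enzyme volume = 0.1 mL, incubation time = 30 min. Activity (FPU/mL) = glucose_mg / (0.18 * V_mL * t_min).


Activity = glucose_mg / (0.18 mg/umol * V_mL * t_min)
= 3.13 / (0.18 * 0.1 * 30)
= 5.7963 FPU/mL

5.7963 FPU/mL


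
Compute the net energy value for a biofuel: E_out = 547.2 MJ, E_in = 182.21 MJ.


NEV = E_out - E_in
= 547.2 - 182.21
= 364.9900 MJ

364.9900 MJ


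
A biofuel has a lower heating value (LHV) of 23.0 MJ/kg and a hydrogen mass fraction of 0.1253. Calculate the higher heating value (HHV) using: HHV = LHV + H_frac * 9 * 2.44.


HHV = LHV + H_frac * 9 * 2.44
= 23.0 + 0.1253 * 9 * 2.44
= 25.7516 MJ/kg

25.7516 MJ/kg


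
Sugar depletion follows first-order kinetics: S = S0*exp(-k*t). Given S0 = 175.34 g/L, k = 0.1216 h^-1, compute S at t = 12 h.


S = S0 * exp(-k * t)
S = 175.34 * exp(-0.1216 * 12)
S = 40.7529 g/L

40.7529 g/L


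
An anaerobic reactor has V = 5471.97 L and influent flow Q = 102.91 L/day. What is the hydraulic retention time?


HRT = V / Q
= 5471.97 / 102.91
= 53.1724 days

53.1724 days


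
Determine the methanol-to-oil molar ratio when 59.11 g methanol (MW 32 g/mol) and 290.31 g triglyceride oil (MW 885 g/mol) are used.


Molar ratio = n_MeOH / n_oil = (MeOH/32) / (oil/885) = (MeOH * 885) / (32 * oil)
= (59.11 * 885) / (32 * 290.31)
= 5.6311

5.6311


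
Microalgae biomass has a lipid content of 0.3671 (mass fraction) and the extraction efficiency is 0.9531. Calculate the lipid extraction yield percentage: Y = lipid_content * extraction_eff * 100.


Y = lipid_content * extraction_eff * 100
= 0.3671 * 0.9531 * 100
= 34.9883%

34.9883%


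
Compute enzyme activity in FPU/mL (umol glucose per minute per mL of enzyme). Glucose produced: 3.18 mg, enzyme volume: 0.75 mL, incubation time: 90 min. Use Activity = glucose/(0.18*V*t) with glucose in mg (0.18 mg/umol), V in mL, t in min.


Activity = glucose_mg / (0.18 mg/umol * V_mL * t_min)
= 3.18 / (0.18 * 0.75 * 90)
= 0.2617 FPU/mL

0.2617 FPU/mL


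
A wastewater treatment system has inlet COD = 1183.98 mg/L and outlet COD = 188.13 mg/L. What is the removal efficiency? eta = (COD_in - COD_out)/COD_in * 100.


eta = (COD_in - COD_out) / COD_in * 100
= (1183.98 - 188.13) / 1183.98 * 100
= 84.1104%

84.1104%


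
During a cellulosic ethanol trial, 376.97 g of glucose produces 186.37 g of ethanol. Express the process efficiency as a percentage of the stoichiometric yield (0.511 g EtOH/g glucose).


Fermentation efficiency = (actual / (0.511 * glucose)) * 100
= (186.37 / (0.511 * 376.97)) * 100
= 96.7494%

96.7494%


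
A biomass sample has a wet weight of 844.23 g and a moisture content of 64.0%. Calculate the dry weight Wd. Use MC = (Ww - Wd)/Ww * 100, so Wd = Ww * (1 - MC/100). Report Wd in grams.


Wd = Ww * (1 - MC/100)
= 844.23 * (1 - 64.0/100)
= 303.9228 g

303.9228 g


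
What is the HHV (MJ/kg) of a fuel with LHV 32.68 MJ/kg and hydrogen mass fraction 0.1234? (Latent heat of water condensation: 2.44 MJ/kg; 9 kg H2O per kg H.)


HHV = LHV + H_frac * 9 * 2.44
= 32.68 + 0.1234 * 9 * 2.44
= 35.3899 MJ/kg

35.3899 MJ/kg


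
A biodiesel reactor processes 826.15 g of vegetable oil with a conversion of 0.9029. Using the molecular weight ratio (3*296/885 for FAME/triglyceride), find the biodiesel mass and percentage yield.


m_FAME = oil * conv * (3 * 296 / 885) = oil * conv * (888/885)
= 826.15 * 0.9029 * 888 / 885
= 748.4594 g
Y = m_FAME / oil * 100 = conv * (888/885) * 100
= 0.9029 * 888 / 885 * 100
= 90.60%

748.4594 g FAME; Y = 90.60%


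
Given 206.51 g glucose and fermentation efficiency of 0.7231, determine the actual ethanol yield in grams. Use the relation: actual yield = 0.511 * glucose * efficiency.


Actual ethanol: m = 0.511 * 206.51 * 0.7231
m = 76.3063 g

76.3063 g


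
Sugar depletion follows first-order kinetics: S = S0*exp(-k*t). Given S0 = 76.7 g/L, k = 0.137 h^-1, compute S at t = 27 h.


S = S0 * exp(-k * t)
S = 76.7 * exp(-0.137 * 27)
S = 1.8982 g/L

1.8982 g/L


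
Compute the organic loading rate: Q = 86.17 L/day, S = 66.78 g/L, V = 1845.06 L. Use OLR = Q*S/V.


OLR = Q * S / V
= 86.17 * 66.78 / 1845.06
= 3.1188 g/L/day

3.1188 g/L/day


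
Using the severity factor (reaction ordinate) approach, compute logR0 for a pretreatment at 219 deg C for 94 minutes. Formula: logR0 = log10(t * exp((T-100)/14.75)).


logR0 = log10(t * exp((T - 100) / 14.75))
= log10(94 * exp((219 - 100) / 14.75))
= 5.4769

5.4769


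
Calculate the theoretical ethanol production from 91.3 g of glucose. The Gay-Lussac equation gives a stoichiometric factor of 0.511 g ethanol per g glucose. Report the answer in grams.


Theoretical ethanol yield: m_EtOH = 0.511 * m_glucose
m_EtOH = 0.511 * 91.3 = 46.6543 g

46.6543 g


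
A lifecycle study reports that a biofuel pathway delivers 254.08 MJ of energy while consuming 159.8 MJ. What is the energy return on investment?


EROI = E_out / E_in
= 254.08 / 159.8
= 1.5900

1.5900


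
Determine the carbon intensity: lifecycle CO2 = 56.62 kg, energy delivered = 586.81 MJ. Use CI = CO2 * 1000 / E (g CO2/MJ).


CI = CO2 * 1000 / E
= 56.62 * 1000 / 586.81
= 96.4878 g CO2/MJ

96.4878 g CO2/MJ


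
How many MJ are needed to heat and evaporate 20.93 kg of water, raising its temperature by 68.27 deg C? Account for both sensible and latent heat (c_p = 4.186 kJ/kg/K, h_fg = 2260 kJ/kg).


E = m_water * (4.186 * dT + 2260) / 1000
= 20.93 * (4.186 * 68.27 + 2260) / 1000
= 53.2831 MJ

53.2831 MJ


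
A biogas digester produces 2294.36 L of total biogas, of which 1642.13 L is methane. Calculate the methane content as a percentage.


CH4% = V_CH4 / V_total * 100
= 1642.13 / 2294.36 * 100
= 71.5725%

71.5725%


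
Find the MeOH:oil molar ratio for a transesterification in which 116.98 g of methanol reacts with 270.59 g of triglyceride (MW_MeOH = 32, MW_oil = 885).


Molar ratio = n_MeOH / n_oil = (MeOH/32) / (oil/885) = (MeOH * 885) / (32 * oil)
= (116.98 * 885) / (32 * 270.59)
= 11.9562

11.9562


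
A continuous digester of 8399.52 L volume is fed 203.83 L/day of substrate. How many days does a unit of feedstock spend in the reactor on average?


HRT = V / Q
= 8399.52 / 203.83
= 41.2085 days

41.2085 days


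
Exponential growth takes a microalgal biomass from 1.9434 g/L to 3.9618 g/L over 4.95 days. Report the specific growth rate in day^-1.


mu = ln(X2/X1) / dt
= ln(3.9618/1.9434) / 4.95
= 0.1439 per day

0.1439 per day


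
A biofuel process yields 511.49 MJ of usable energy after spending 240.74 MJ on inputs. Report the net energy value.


NEV = E_out - E_in
= 511.49 - 240.74
= 270.7500 MJ

270.7500 MJ


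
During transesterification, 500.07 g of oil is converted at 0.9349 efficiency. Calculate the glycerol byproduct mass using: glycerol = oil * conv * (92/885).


glycerol = oil * conv * (92/885)
= 500.07 * 0.9349 * 92 / 885
= 48.6005 g

48.6005 g


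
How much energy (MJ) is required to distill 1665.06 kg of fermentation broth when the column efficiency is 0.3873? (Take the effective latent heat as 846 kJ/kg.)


E = m * 846 / (eta * 1000)
= 1665.06 * 846 / (0.3873 * 1000)
= 3637.0792 MJ

3637.0792 MJ


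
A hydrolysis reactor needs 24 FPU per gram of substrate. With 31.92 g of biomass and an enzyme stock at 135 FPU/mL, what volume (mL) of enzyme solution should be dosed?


V = dosage * m_sub / activity
V = 24 * 31.92 / 135
V = 5.6747 mL

5.6747 mL


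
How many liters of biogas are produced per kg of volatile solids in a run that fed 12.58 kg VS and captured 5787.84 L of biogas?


Y = V / VS
= 5787.84 / 12.58
= 460.0827 L/kg VS

460.0827 L/kg VS


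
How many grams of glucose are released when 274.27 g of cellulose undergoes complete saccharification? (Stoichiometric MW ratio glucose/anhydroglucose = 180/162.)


glucose = cellulose * 180/162
= 274.27 * 180/162
= 304.7444 g

304.7444 g


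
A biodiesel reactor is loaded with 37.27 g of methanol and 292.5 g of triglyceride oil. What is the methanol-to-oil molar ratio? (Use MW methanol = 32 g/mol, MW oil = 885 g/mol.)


Molar ratio = n_MeOH / n_oil = (MeOH/32) / (oil/885) = (MeOH * 885) / (32 * oil)
= (37.27 * 885) / (32 * 292.5)
= 3.5239

3.5239


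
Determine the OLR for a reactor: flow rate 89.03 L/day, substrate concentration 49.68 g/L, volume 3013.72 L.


OLR = Q * S / V
= 89.03 * 49.68 / 3013.72
= 1.4676 g/L/day

1.4676 g/L/day


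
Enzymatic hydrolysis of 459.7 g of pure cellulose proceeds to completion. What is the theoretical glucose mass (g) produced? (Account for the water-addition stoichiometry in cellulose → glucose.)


glucose = cellulose * 180/162
= 459.7 * 180/162
= 510.7778 g

510.7778 g


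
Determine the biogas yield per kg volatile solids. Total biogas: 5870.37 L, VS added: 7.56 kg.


Y = V / VS
= 5870.37 / 7.56
= 776.5040 L/kg VS

776.5040 L/kg VS


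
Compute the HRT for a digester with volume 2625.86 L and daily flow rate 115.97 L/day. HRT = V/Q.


HRT = V / Q
= 2625.86 / 115.97
= 22.6426 days

22.6426 days


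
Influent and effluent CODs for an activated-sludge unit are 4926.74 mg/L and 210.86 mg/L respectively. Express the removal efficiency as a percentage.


eta = (COD_in - COD_out) / COD_in * 100
= (4926.74 - 210.86) / 4926.74 * 100
= 95.7201%

95.7201%


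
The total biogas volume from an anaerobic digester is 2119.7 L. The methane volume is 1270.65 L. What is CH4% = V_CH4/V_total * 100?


CH4% = V_CH4 / V_total * 100
= 1270.65 / 2119.7 * 100
= 59.9448%

59.9448%


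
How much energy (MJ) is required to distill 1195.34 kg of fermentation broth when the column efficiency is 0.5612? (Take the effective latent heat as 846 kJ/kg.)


E = m * 846 / (eta * 1000)
= 1195.34 * 846 / (0.5612 * 1000)
= 1801.9559 MJ

1801.9559 MJ


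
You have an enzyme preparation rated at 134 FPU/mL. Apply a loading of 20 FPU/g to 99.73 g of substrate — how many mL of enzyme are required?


V = dosage * m_sub / activity
V = 20 * 99.73 / 134
V = 14.8851 mL

14.8851 mL


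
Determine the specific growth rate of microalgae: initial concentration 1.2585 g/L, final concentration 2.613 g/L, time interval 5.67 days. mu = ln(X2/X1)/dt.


mu = ln(X2/X1) / dt
= ln(2.613/1.2585) / 5.67
= 0.1288 per day

0.1288 per day


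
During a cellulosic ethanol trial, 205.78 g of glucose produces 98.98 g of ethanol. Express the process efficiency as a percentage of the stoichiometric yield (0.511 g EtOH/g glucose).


Fermentation efficiency = (actual / (0.511 * glucose)) * 100
= (98.98 / (0.511 * 205.78)) * 100
= 94.1290%

94.1290%


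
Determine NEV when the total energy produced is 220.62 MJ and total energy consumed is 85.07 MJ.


NEV = E_out - E_in
= 220.62 - 85.07
= 135.5500 MJ

135.5500 MJ


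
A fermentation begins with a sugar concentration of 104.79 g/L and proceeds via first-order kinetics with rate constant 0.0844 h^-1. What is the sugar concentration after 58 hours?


S = S0 * exp(-k * t)
S = 104.79 * exp(-0.0844 * 58)
S = 0.7841 g/L

0.7841 g/L


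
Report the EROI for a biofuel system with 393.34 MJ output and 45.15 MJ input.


EROI = E_out / E_in
= 393.34 / 45.15
= 8.7118

8.7118


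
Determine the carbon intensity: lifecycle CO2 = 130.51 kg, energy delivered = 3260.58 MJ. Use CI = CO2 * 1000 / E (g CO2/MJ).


CI = CO2 * 1000 / E
= 130.51 * 1000 / 3260.58
= 40.0266 g CO2/MJ

40.0266 g CO2/MJ


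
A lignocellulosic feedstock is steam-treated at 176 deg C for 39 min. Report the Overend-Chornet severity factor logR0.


logR0 = log10(t * exp((T - 100) / 14.75))
= log10(39 * exp((176 - 100) / 14.75))
= 3.8288

3.8288


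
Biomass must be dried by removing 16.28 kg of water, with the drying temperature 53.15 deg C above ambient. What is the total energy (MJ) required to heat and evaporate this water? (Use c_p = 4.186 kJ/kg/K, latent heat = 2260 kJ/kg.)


E = m_water * (4.186 * dT + 2260) / 1000
= 16.28 * (4.186 * 53.15 + 2260) / 1000
= 40.4149 MJ

40.4149 MJ


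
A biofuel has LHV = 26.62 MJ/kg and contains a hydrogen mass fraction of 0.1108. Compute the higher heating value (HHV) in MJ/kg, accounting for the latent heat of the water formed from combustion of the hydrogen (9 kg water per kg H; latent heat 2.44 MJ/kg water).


HHV = LHV + H_frac * 9 * 2.44
= 26.62 + 0.1108 * 9 * 2.44
= 29.0532 MJ/kg

29.0532 MJ/kg


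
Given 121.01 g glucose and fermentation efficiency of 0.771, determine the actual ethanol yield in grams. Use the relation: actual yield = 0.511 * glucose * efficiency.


Actual ethanol: m = 0.511 * 121.01 * 0.771
m = 47.6756 g

47.6756 g


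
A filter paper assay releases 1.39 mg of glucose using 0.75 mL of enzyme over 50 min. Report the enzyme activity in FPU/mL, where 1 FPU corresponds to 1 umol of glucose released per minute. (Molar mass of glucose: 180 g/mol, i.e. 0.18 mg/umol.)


Activity = glucose_mg / (0.18 mg/umol * V_mL * t_min)
= 1.39 / (0.18 * 0.75 * 50)
= 0.2059 FPU/mL

0.2059 FPU/mL


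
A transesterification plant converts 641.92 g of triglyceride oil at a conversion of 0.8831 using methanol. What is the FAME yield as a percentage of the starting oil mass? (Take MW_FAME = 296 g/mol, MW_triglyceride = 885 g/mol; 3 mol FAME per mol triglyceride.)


m_FAME = oil * conv * (3 * 296 / 885) = oil * conv * (888/885)
= 641.92 * 0.8831 * 888 / 885
= 568.8012 g
Y = m_FAME / oil * 100 = conv * (888/885) * 100
= 0.8831 * 888 / 885 * 100
= 88.61%

88.61%


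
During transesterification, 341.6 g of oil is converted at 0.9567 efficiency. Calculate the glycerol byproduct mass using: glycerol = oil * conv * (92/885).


glycerol = oil * conv * (92/885)
= 341.6 * 0.9567 * 92 / 885
= 33.9733 g

33.9733 g


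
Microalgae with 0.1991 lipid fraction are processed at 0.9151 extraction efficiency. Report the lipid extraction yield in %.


Y = lipid_content * extraction_eff * 100
= 0.1991 * 0.9151 * 100
= 18.2196%

18.2196%


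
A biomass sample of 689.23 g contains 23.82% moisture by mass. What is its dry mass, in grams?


Wd = Ww * (1 - MC/100)
= 689.23 * (1 - 23.82/100)
= 525.0554 g

525.0554 g


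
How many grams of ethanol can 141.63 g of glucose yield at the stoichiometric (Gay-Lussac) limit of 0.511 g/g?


Theoretical ethanol yield: m_EtOH = 0.511 * m_glucose
m_EtOH = 0.511 * 141.63 = 72.3729 g

72.3729 g


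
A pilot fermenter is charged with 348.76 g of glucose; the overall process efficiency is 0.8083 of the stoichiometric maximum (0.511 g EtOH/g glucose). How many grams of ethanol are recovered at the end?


Actual ethanol: m = 0.511 * 348.76 * 0.8083
m = 144.0523 g

144.0523 g


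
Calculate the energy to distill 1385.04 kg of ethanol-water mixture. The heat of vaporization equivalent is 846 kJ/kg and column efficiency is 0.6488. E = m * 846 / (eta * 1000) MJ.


E = m * 846 / (eta * 1000)
= 1385.04 * 846 / (0.6488 * 1000)
= 1806.0170 MJ

1806.0170 MJ


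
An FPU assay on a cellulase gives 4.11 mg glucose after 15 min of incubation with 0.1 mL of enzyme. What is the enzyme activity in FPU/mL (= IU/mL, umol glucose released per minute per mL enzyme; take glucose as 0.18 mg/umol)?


Activity = glucose_mg / (0.18 mg/umol * V_mL * t_min)
= 4.11 / (0.18 * 0.1 * 15)
= 15.2222 FPU/mL

15.2222 FPU/mL


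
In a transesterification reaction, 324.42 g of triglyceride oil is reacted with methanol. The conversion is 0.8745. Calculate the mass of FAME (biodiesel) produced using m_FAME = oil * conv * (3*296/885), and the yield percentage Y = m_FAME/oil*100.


m_FAME = oil * conv * (3 * 296 / 885) = oil * conv * (888/885)
= 324.42 * 0.8745 * 888 / 885
= 284.6670 g
Y = m_FAME / oil * 100 = conv * (888/885) * 100
= 0.8745 * 888 / 885 * 100
= 87.75%

284.6670 g FAME; Y = 87.75%


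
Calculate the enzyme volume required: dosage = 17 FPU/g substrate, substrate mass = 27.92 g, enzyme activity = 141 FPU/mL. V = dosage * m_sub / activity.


V = dosage * m_sub / activity
V = 17 * 27.92 / 141
V = 3.3662 mL

3.3662 mL


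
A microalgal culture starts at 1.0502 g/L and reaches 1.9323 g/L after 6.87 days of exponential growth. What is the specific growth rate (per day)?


mu = ln(X2/X1) / dt
= ln(1.9323/1.0502) / 6.87
= 0.0888 per day

0.0888 per day


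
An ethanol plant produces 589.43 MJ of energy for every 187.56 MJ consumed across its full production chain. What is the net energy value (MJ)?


NEV = E_out - E_in
= 589.43 - 187.56
= 401.8700 MJ

401.8700 MJ


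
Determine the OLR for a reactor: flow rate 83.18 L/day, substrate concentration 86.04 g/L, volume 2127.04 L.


OLR = Q * S / V
= 83.18 * 86.04 / 2127.04
= 3.3647 g/L/day

3.3647 g/L/day


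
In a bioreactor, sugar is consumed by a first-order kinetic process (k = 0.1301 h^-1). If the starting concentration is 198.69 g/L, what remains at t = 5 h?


S = S0 * exp(-k * t)
S = 198.69 * exp(-0.1301 * 5)
S = 103.6734 g/L

103.6734 g/L


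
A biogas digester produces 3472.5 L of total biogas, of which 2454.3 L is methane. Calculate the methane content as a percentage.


CH4% = V_CH4 / V_total * 100
= 2454.3 / 3472.5 * 100
= 70.6782%

70.6782%


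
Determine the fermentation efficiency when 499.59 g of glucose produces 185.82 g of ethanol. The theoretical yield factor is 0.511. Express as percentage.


Fermentation efficiency = (actual / (0.511 * glucose)) * 100
= (185.82 / (0.511 * 499.59)) * 100
= 72.7877%

72.7877%


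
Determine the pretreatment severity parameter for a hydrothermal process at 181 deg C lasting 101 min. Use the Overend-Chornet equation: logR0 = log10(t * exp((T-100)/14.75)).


logR0 = log10(t * exp((T - 100) / 14.75))
= log10(101 * exp((181 - 100) / 14.75))
= 4.3893

4.3893


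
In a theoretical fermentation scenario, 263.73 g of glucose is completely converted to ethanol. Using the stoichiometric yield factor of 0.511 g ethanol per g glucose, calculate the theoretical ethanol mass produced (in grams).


Theoretical ethanol yield: m_EtOH = 0.511 * m_glucose
m_EtOH = 0.511 * 263.73 = 134.7660 g

134.7660 g


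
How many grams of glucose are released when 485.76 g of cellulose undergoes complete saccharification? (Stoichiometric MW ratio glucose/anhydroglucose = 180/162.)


glucose = cellulose * 180/162
= 485.76 * 180/162
= 539.7333 g

539.7333 g


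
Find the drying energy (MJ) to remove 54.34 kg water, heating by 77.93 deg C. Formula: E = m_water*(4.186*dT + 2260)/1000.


E = m_water * (4.186 * dT + 2260) / 1000
= 54.34 * (4.186 * 77.93 + 2260) / 1000
= 140.5349 MJ

140.5349 MJ


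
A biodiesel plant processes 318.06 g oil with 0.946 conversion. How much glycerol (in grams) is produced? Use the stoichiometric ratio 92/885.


glycerol = oil * conv * (92/885)
= 318.06 * 0.946 * 92 / 885
= 31.2784 g

31.2784 g


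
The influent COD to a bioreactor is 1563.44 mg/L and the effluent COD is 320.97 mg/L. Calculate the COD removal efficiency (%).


eta = (COD_in - COD_out) / COD_in * 100
= (1563.44 - 320.97) / 1563.44 * 100
= 79.4703%

79.4703%


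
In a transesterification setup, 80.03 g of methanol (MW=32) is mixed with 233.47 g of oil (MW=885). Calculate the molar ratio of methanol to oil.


Molar ratio = n_MeOH / n_oil = (MeOH/32) / (oil/885) = (MeOH * 885) / (32 * oil)
= (80.03 * 885) / (32 * 233.47)
= 9.4801

9.4801


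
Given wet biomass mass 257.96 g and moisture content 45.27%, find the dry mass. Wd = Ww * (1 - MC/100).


Wd = Ww * (1 - MC/100)
= 257.96 * (1 - 45.27/100)
= 141.1815 g

141.1815 g


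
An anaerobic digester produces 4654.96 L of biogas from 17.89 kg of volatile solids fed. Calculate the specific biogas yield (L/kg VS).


Y = V / VS
= 4654.96 / 17.89
= 260.1990 L/kg VS

260.1990 L/kg VS


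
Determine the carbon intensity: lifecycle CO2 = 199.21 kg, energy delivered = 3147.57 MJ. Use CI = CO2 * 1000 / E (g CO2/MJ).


CI = CO2 * 1000 / E
= 199.21 * 1000 / 3147.57
= 63.2901 g CO2/MJ

63.2901 g CO2/MJ


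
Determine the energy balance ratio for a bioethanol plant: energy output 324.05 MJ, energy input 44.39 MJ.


EROI = E_out / E_in
= 324.05 / 44.39
= 7.3001

7.3001


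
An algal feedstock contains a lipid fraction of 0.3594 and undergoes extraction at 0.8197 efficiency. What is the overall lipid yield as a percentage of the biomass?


Y = lipid_content * extraction_eff * 100
= 0.3594 * 0.8197 * 100
= 29.4600%

29.4600%


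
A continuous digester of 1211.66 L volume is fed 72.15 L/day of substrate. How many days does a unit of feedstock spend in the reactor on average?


HRT = V / Q
= 1211.66 / 72.15
= 16.7936 days

16.7936 days


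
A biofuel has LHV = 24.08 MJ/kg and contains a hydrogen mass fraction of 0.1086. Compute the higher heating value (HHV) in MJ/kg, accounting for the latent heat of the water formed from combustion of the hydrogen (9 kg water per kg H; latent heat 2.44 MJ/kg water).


HHV = LHV + H_frac * 9 * 2.44
= 24.08 + 0.1086 * 9 * 2.44
= 26.4649 MJ/kg

26.4649 MJ/kg


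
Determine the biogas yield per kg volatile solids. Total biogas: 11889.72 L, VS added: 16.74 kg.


Y = V / VS
= 11889.72 / 16.74
= 710.2581 L/kg VS

710.2581 L/kg VS


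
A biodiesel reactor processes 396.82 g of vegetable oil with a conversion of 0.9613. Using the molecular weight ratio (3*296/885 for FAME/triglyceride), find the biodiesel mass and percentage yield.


m_FAME = oil * conv * (3 * 296 / 885) = oil * conv * (888/885)
= 396.82 * 0.9613 * 888 / 885
= 382.7562 g
Y = m_FAME / oil * 100 = conv * (888/885) * 100
= 0.9613 * 888 / 885 * 100
= 96.46%

382.7562 g FAME; Y = 96.46%


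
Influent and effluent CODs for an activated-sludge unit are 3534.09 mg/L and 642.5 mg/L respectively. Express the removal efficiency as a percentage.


eta = (COD_in - COD_out) / COD_in * 100
= (3534.09 - 642.5) / 3534.09 * 100
= 81.8199%

81.8199%


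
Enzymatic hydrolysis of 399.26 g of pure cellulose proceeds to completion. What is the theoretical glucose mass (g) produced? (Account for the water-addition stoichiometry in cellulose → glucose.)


glucose = cellulose * 180/162
= 399.26 * 180/162
= 443.6222 g

443.6222 g


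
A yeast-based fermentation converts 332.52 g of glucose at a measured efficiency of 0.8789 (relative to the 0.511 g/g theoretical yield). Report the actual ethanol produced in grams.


Actual ethanol: m = 0.511 * 332.52 * 0.8789
m = 149.3407 g

149.3407 g


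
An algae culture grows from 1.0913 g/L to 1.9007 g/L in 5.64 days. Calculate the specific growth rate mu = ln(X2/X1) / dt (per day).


mu = ln(X2/X1) / dt
= ln(1.9007/1.0913) / 5.64
= 0.0984 per day

0.0984 per day


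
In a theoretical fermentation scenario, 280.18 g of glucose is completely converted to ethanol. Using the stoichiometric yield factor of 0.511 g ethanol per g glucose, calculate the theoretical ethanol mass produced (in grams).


Theoretical ethanol yield: m_EtOH = 0.511 * m_glucose
m_EtOH = 0.511 * 280.18 = 143.1720 g

143.1720 g


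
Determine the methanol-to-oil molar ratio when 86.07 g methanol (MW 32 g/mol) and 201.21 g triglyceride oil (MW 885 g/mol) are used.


Molar ratio = n_MeOH / n_oil = (MeOH/32) / (oil/885) = (MeOH * 885) / (32 * oil)
= (86.07 * 885) / (32 * 201.21)
= 11.8303

11.8303


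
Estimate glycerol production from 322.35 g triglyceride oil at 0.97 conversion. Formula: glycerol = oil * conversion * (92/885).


glycerol = oil * conv * (92/885)
= 322.35 * 0.97 * 92 / 885
= 32.5045 g

32.5045 g


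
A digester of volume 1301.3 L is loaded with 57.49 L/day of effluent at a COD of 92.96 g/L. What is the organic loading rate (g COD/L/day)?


OLR = Q * S / V
= 57.49 * 92.96 / 1301.3
= 4.1069 g/L/day

4.1069 g/L/day


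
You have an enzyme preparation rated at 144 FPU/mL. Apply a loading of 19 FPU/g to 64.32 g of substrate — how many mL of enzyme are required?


V = dosage * m_sub / activity
V = 19 * 64.32 / 144
V = 8.4867 mL

8.4867 mL


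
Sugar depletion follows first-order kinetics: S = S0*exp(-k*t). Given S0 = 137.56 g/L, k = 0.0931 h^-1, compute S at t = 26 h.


S = S0 * exp(-k * t)
S = 137.56 * exp(-0.0931 * 26)
S = 12.2247 g/L

12.2247 g/L


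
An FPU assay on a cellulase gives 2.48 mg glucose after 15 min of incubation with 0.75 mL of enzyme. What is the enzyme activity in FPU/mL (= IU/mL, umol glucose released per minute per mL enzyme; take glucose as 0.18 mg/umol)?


Activity = glucose_mg / (0.18 mg/umol * V_mL * t_min)
= 2.48 / (0.18 * 0.75 * 15)
= 1.2247 FPU/mL

1.2247 FPU/mL


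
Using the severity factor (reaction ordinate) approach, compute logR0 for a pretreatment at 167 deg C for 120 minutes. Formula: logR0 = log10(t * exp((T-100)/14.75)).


logR0 = log10(t * exp((T - 100) / 14.75))
= log10(120 * exp((167 - 100) / 14.75))
= 4.0519

4.0519


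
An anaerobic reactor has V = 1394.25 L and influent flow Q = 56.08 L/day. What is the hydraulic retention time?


HRT = V / Q
= 1394.25 / 56.08
= 24.8618 days

24.8618 days


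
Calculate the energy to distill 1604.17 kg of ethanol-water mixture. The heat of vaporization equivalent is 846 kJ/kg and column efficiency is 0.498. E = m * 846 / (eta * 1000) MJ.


E = m * 846 / (eta * 1000)
= 1604.17 * 846 / (0.498 * 1000)
= 2725.1563 MJ

2725.1563 MJ


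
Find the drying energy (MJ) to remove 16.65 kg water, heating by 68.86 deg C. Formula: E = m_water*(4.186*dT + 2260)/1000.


E = m_water * (4.186 * dT + 2260) / 1000
= 16.65 * (4.186 * 68.86 + 2260) / 1000
= 42.4283 MJ

42.4283 MJ


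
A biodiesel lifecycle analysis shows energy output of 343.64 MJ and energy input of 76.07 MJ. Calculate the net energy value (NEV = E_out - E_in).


NEV = E_out - E_in
= 343.64 - 76.07
= 267.5700 MJ

267.5700 MJ


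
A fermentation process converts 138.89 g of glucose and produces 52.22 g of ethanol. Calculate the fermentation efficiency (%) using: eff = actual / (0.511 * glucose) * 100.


Fermentation efficiency = (actual / (0.511 * glucose)) * 100
= (52.22 / (0.511 * 138.89)) * 100
= 73.5775%

73.5775%


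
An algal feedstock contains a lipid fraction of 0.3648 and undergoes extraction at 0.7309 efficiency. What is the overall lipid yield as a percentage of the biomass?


Y = lipid_content * extraction_eff * 100
= 0.3648 * 0.7309 * 100
= 26.6632%

26.6632%


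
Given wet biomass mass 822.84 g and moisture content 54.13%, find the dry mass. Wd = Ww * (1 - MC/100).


Wd = Ww * (1 - MC/100)
= 822.84 * (1 - 54.13/100)
= 377.4367 g

377.4367 g


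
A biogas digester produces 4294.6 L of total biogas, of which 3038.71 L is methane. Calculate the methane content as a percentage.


CH4% = V_CH4 / V_total * 100
= 3038.71 / 4294.6 * 100
= 70.7565%

70.7565%


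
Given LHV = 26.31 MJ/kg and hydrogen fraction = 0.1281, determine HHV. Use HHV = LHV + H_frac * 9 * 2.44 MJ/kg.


HHV = LHV + H_frac * 9 * 2.44
= 26.31 + 0.1281 * 9 * 2.44
= 29.1231 MJ/kg

29.1231 MJ/kg


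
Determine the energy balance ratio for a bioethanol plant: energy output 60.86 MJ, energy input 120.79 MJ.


EROI = E_out / E_in
= 60.86 / 120.79
= 0.5038

0.5038


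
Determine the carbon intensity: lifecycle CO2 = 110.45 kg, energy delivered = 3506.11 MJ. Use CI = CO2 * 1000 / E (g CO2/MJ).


CI = CO2 * 1000 / E
= 110.45 * 1000 / 3506.11
= 31.5021 g CO2/MJ

31.5021 g CO2/MJ


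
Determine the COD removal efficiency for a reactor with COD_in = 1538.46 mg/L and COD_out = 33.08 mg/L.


eta = (COD_in - COD_out) / COD_in * 100
= (1538.46 - 33.08) / 1538.46 * 100
= 97.8498%

97.8498%


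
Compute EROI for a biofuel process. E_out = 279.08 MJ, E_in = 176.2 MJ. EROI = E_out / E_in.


EROI = E_out / E_in
= 279.08 / 176.2
= 1.5839

1.5839


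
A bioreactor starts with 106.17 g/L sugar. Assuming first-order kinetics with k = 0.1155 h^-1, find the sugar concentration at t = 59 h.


S = S0 * exp(-k * t)
S = 106.17 * exp(-0.1155 * 59)
S = 0.1165 g/L

0.1165 g/L
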